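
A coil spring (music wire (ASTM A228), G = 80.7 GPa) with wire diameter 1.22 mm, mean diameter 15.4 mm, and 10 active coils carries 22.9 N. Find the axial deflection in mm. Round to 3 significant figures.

37.4 mm

k = Gd⁴/(8D³N_a) = (80.7×10³)(1.22⁴)/(8·15.4³·10) = 0.61187 N/mm
δ = F/k = 22.9 / 0.61187 = 37.426 mm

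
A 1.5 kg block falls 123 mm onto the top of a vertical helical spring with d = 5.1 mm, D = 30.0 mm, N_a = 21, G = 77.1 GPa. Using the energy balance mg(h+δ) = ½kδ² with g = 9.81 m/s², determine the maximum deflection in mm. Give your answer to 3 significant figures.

19.1 mm

k = Gd⁴/(8D³N_a) = (77.1×10³)(5.1⁴)/(8·30.0³·21) = 11.499 N/mm
W = mg = 1.5 × 9.81 = 14.715 N
½kδ² − Wδ − Wh = 0 → δ = (W + √(W² + 2kWh))/k
δ = (14.715 + √(216.53 + 41625.3))/11.499 = (14.715 + 204.55)/11.499 = 19.068 mm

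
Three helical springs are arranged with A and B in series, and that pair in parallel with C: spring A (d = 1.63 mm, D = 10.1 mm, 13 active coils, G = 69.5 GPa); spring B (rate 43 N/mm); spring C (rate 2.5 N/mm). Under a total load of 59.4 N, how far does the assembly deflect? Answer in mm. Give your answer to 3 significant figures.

8.95 mm

k_A = Gd⁴/(8D³N_a) = (69.5×10³)(1.63⁴)/(8·10.1³·13) = 4.5787 N/mm
Springs A,B series: k_AB = 1/(1/4.5787+1/43) = 4.138 N/mm; parallel with C: k_eq = 4.138+2.5 = 6.638 N/mm
δ = F/k_eq = 59.4/6.638 = 8.9484 mm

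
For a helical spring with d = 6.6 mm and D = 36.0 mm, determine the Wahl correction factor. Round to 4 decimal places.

C = D/d = 36.0/6.6 = 5.4545
K_W = (4C−1)/(4C−4) + 0.615/C = 20.818/17.818 + 0.1127 = 1.2811

1.2811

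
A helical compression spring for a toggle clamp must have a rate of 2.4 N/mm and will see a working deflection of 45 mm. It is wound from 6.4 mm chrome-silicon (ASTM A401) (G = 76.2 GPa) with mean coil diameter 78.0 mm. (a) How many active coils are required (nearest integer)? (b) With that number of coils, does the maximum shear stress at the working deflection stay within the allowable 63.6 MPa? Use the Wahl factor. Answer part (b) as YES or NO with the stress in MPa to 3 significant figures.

N_a = Gd⁴/(8D³k) = (76.2×10³)(6.4⁴)/(8·78.0³·2.4) = 14.03 → N_a = 14
Actual rate k = Gd⁴/(8D³·14) = 2.4053 N/mm
Working load F = kδ = 2.4053·45 = 108.24 N
C = 78.0/6.4 = 12.1875; K_W = (4C−1)/(4C−4)+0.615/C = 1.1175
τ_max = K_W·8FD/(πd³) = 1.1175·82.013 = 91.649 MPa
τ_max > 63.6 MPa → exceeds allowable

(a) 14 coils; (b) NO, τ_max = 91.6 MPa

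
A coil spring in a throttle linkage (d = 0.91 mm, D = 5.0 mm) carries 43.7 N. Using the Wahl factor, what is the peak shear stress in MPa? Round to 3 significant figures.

944 MPa

Spring index C = D/d = 5.0/0.91 = 5.4945
K_W = (4C−1)/(4C−4) + 0.615/C = 20.978/17.978 + 0.1119 = 1.2788
τ₀ = 8FD/(πd³) = 8·43.7·5.0/(π·0.91³) = 1748/2.3674 = 738.36 MPa
τ_max = K·τ₀ = 1.2788 × 738.36 = 944.21 MPa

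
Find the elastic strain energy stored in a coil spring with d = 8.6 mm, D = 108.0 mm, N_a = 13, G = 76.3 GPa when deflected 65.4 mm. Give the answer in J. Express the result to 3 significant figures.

6.81 J

k = Gd⁴/(8D³N_a) = (76.3×10³)(8.6⁴)/(8·108.0³·13) = 3.1858 N/mm
U = ½kδ² = 0.5 × 3.1858 × 65.4² = 6813 N·mm = 6.813 J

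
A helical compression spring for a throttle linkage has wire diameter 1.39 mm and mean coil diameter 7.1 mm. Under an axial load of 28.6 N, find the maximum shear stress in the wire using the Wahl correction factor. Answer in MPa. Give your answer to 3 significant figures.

Spring index C = D/d = 7.1/1.39 = 5.1079
K_W = (4C−1)/(4C−4) + 0.615/C = 19.432/16.432 + 0.1204 = 1.3030
τ₀ = 8FD/(πd³) = 8·28.6·7.1/(π·1.39³) = 1624.48/8.4371 = 192.54 MPa
τ_max = K·τ₀ = 1.3030 × 192.54 = 250.87 MPa

251 MPa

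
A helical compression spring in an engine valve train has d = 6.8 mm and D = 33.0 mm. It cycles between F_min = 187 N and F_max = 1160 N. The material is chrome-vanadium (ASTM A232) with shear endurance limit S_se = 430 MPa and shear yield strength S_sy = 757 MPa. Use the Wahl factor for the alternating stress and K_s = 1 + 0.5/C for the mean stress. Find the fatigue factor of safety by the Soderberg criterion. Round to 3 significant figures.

C = D/d = 33.0/6.8 = 4.8529; K_W = (4C−1)/(4C−4)+0.615/C = 1.3214; K_s = 1+0.5/C = 1.1030
F_a = (F_max−F_min)/2 = 486.5 N; F_m = (F_max+F_min)/2 = 673.5 N
τ_a = K_W·8F_aD/(πd³) = 1.3214 × 130.02 = 171.81 MPa
τ_m = K_s·8F_mD/(πd³) = 1.1030 × 180 = 198.54 MPa
Soderberg: 1/n_f = τ_a/S_se + τ_m/S_sy = 171.81/430 + 198.54/757 = 0.39955 + 0.26227 = 0.66182
n_f = 1/0.66182 = 1.511

1.51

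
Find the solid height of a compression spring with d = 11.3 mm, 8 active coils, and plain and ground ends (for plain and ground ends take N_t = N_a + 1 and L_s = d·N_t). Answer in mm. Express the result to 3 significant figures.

plain and ground ends: N_t = N_a + 1 = 8 + 1 = 9
L_s = d·N_t = 11.3 × 9 = 101.7 mm

102 mm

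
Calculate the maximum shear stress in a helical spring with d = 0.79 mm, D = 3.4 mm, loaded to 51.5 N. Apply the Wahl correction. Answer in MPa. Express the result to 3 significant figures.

Spring index C = D/d = 3.4/0.79 = 4.3038
K_W = (4C−1)/(4C−4) + 0.615/C = 16.215/13.215 + 0.1429 = 1.3699
τ₀ = 8FD/(πd³) = 8·51.5·3.4/(π·0.79³) = 1400.8/1.5489 = 904.37 MPa
τ_max = K·τ₀ = 1.3699 × 904.37 = 1238.9 MPa

1240 MPa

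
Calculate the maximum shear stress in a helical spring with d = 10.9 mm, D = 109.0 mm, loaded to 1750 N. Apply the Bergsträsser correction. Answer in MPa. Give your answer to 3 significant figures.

Spring index C = D/d = 109.0/10.9 = 10.0000
K_B = (4C+2)/(4C−3) = 42.000/37.000 = 1.1351
τ₀ = 8FD/(πd³) = 8·1750·109.0/(π·10.9³) = 1.526e+06/4068.5 = 375.08 MPa
τ_max = K·τ₀ = 1.1351 × 375.08 = 425.77 MPa

426 MPa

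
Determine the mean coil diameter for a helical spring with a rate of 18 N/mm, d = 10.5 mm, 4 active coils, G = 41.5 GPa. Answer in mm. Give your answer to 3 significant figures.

95.7 mm

D = (Gd⁴/(8N_a·k))^(1/3) = (41.5×10³·10.5⁴/(8·4·18))^(1/3)
  = (875755)^(1/3) = 95.6741 mm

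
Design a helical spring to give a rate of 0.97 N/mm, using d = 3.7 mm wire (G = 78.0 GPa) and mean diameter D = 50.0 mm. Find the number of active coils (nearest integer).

N_a = Gd⁴/(8D³k) = (78.0×10³ × 3.7⁴)/(8 × 50.0³ × 0.97)
    = 1.46185e+07 / 970000 = 15.07 → 15 coils

15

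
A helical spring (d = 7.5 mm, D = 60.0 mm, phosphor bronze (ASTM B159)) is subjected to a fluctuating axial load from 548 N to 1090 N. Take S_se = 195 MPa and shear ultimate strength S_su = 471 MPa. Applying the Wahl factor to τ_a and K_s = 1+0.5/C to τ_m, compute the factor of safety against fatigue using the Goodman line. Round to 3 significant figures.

C = D/d = 60.0/7.5 = 8.0000; K_W = (4C−1)/(4C−4)+0.615/C = 1.1840; K_s = 1+0.5/C = 1.0625
F_a = (F_max−F_min)/2 = 271 N; F_m = (F_max+F_min)/2 = 819 N
τ_a = K_W·8F_aD/(πd³) = 1.1840 × 98.147 = 116.21 MPa
τ_m = K_s·8F_mD/(πd³) = 1.0625 × 296.61 = 315.15 MPa
Goodman: 1/n_f = τ_a/S_se + τ_m/S_su = 116.21/195 + 315.15/471 = 0.59594 + 0.66911 = 1.2651
n_f = 1/1.2651 = 0.7905

0.790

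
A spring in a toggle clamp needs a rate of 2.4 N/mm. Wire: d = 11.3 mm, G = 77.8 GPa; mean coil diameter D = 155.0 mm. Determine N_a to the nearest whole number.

18

N_a = Gd⁴/(8D³k) = (77.8×10³ × 11.3⁴)/(8 × 155.0³ × 2.4)
    = 1.26851e+09 / 7.14984e+07 = 17.74 → 18 coils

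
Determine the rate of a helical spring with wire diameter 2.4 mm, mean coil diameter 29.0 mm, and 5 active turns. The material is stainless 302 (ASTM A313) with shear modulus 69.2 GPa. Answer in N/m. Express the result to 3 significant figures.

k = Gd⁴/(8D³N_a) = (69.2×10³ × 2.4⁴) / (8 × 29.0³ × 5)
  = 2.29589e+06 / 975560 = 2.3534 N/mm = 2353.4 N/m

2350 N/m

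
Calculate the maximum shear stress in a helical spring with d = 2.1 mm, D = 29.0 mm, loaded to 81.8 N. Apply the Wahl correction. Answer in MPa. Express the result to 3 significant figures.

720 MPa

Spring index C = D/d = 29.0/2.1 = 13.8095
K_W = (4C−1)/(4C−4) + 0.615/C = 54.238/51.238 + 0.0445 = 1.1031
τ₀ = 8FD/(πd³) = 8·81.8·29.0/(π·2.1³) = 18977.6/29.094 = 652.28 MPa
τ_max = K·τ₀ = 1.1031 × 652.28 = 719.52 MPa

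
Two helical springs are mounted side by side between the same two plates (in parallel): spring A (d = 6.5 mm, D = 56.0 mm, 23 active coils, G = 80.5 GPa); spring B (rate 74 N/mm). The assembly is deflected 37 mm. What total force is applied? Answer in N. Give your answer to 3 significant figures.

k_A = Gd⁴/(8D³N_a) = (80.5×10³)(6.5⁴)/(8·56.0³·23) = 4.447 N/mm
Parallel: k_eq = 4.447 + 74 = 78.447 N/mm
F = k_eq·δ = 78.447·37 = 2902.5 N

2900 N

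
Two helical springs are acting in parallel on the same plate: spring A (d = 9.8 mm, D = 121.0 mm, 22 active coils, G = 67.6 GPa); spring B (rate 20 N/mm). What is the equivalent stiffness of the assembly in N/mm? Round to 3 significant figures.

k_A = Gd⁴/(8D³N_a) = (67.6×10³)(9.8⁴)/(8·121.0³·22) = 1.9998 N/mm
Parallel: k_eq = 1.9998 + 20 = 22 N/mm

22.0 N/mm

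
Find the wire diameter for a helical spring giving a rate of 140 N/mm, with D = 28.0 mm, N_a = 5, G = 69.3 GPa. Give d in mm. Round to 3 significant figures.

6.49 mm

d = (8D³N_a·k / G)^(1/4) = (8·28.0³·5·140 / (69.3×10³))^0.25
  = (1773.9)^0.25 = 6.4898 mm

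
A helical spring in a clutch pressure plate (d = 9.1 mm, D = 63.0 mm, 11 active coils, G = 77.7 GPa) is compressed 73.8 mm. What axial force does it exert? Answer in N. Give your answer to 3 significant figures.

k = Gd⁴/(8D³N_a) = (77.7×10³)(9.1⁴)/(8·63.0³·11) = 24.215 N/mm
F = k·δ = 24.215 × 73.8 = 1787.1 N

1790 N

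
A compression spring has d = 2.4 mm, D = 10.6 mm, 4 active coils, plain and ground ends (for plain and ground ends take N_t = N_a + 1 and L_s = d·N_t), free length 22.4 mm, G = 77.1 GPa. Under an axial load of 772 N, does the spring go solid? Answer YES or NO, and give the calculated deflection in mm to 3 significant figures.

k = Gd⁴/(8D³N_a) = (77.1×10³)(2.4⁴)/(8·10.6³·4) = 67.117 N/mm
N_t = 5; L_s = 2.4·5 = 12 mm; δ_solid = L₀ − L_s = 22.4 − 12 = 10.4 mm
δ = F/k = 772/67.117 = 11.502 mm
δ ≥ δ_solid → spring goes solid

YES, δ = 11.5 mm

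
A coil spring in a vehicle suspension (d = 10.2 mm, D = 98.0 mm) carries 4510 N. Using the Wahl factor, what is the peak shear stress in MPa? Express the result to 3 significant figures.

Spring index C = D/d = 98.0/10.2 = 9.6078
K_W = (4C−1)/(4C−4) + 0.615/C = 37.431/34.431 + 0.0640 = 1.1511
τ₀ = 8FD/(πd³) = 8·4510·98.0/(π·10.2³) = 3.53584e+06/3333.9 = 1060.6 MPa
τ_max = K·τ₀ = 1.1511 × 1060.6 = 1220.9 MPa

1220 MPa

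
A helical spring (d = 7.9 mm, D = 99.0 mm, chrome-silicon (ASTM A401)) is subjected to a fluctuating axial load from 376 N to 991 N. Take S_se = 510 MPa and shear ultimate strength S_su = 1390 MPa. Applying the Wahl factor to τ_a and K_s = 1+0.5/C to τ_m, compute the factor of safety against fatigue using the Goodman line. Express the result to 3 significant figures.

1.65

C = D/d = 99.0/7.9 = 12.5316; K_W = (4C−1)/(4C−4)+0.615/C = 1.1141; K_s = 1+0.5/C = 1.0399
F_a = (F_max−F_min)/2 = 307.5 N; F_m = (F_max+F_min)/2 = 683.5 N
τ_a = K_W·8F_aD/(πd³) = 1.1141 × 157.23 = 175.17 MPa
τ_m = K_s·8F_mD/(πd³) = 1.0399 × 349.49 = 363.43 MPa
Goodman: 1/n_f = τ_a/S_se + τ_m/S_su = 175.17/510 + 363.43/1390 = 0.34348 + 0.26146 = 0.60494
n_f = 1/0.60494 = 1.653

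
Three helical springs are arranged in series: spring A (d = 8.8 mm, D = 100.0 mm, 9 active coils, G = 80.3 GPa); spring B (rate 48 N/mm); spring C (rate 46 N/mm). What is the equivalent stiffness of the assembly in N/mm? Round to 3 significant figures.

5.21 N/mm

k_A = Gd⁴/(8D³N_a) = (80.3×10³)(8.8⁴)/(8·100.0³·9) = 6.6883 N/mm
Series: 1/k_eq = 1/6.6883 + 1/48 + 1/46 = 0.19209; k_eq = 5.2059 N/mm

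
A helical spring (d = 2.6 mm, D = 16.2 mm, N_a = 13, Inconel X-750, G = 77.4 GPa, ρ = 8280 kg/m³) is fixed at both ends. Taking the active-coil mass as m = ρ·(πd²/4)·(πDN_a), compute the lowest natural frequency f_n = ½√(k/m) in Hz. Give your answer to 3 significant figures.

k = Gd⁴/(8D³N_a) = (77.4×10³)(2.6⁴)/(8·16.2³·13) = 7.9994 N/mm = 7999.4 N/m
Wire length L = πDN_a = π·16.2·13 = 661.62 mm
m = ρ·(πd²/4)·L = 8280 × 5.3093×10⁻⁶ m² × 0.66162 m = 0.029085 kg
f_n = ½√(k/m) = 0.5·√(7999.4/0.029085) = 0.5·√(2.7503e+05) = 262.22 Hz

262 Hz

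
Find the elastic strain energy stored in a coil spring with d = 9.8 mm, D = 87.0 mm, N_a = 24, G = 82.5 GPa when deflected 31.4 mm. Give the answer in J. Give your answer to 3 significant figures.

2.97 J

k = Gd⁴/(8D³N_a) = (82.5×10³)(9.8⁴)/(8·87.0³·24) = 6.0187 N/mm
U = ½kδ² = 0.5 × 6.0187 × 31.4² = 2967.1 N·mm = 2.9671 J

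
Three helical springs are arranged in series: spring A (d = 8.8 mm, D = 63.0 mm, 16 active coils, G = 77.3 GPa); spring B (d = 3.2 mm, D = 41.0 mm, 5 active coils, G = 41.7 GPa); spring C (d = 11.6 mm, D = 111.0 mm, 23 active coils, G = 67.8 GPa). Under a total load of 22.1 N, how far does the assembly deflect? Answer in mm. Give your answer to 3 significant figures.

k_A = Gd⁴/(8D³N_a) = (77.3×10³)(8.8⁴)/(8·63.0³·16) = 14.484 N/mm
k_B = Gd⁴/(8D³N_a) = (41.7×10³)(3.2⁴)/(8·41.0³·5) = 1.5861 N/mm
k_C = Gd⁴/(8D³N_a) = (67.8×10³)(11.6⁴)/(8·111.0³·23) = 4.8784 N/mm
Series: 1/k_eq = 1/14.484 + 1/1.5861 + 1/4.8784 = 0.90452; k_eq = 1.1056 N/mm
δ = F/k_eq = 22.1/1.1056 = 19.99 mm

20.0 mm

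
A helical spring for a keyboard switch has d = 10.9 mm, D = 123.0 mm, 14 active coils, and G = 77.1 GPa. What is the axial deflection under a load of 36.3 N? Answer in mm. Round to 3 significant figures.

k = Gd⁴/(8D³N_a) = (77.1×10³)(10.9⁴)/(8·123.0³·14) = 5.2219 N/mm
δ = F/k = 36.3 / 5.2219 = 6.9515 mm

6.95 mm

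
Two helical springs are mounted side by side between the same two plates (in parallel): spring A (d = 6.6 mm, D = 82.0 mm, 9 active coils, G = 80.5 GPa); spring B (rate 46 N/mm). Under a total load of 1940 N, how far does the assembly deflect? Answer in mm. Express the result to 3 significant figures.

k_A = Gd⁴/(8D³N_a) = (80.5×10³)(6.6⁴)/(8·82.0³·9) = 3.8477 N/mm
Parallel: k_eq = 3.8477 + 46 = 49.848 N/mm
δ = F/k_eq = 1940/49.848 = 38.919 mm

38.9 mm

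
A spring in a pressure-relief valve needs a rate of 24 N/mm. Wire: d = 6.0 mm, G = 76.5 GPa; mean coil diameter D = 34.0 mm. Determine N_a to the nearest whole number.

13

N_a = Gd⁴/(8D³k) = (76.5×10³ × 6.0⁴)/(8 × 34.0³ × 24)
    = 9.9144e+07 / 7.54637e+06 = 13.14 → 13 coils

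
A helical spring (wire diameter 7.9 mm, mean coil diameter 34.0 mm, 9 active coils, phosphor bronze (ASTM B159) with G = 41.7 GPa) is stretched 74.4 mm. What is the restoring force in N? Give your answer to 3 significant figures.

4270 N

k = Gd⁴/(8D³N_a) = (41.7×10³)(7.9⁴)/(8·34.0³·9) = 57.395 N/mm
F = k·δ = 57.395 × 74.4 = 4270.2 N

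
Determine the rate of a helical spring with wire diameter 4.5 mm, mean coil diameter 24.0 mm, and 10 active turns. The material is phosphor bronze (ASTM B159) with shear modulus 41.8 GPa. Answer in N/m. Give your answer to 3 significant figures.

15500 N/m

k = Gd⁴/(8D³N_a) = (41.8×10³ × 4.5⁴) / (8 × 24.0³ × 10)
  = 1.71406e+07 / 1.10592e+06 = 15.499 N/mm = 15499 N/m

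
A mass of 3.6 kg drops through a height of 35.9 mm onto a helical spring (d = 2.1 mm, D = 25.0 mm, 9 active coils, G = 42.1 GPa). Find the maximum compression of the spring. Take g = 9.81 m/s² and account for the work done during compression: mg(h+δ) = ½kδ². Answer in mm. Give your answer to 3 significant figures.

125 mm

k = Gd⁴/(8D³N_a) = (42.1×10³)(2.1⁴)/(8·25.0³·9) = 0.72779 N/mm
W = mg = 3.6 × 9.81 = 35.316 N
½kδ² − Wδ − Wh = 0 → δ = (W + √(W² + 2kWh))/k
δ = (35.316 + √(1247.2 + 1845.45))/0.72779 = (35.316 + 55.612)/0.72779 = 124.94 mm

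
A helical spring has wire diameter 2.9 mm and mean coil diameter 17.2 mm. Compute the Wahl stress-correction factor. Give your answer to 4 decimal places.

1.2558

C = D/d = 17.2/2.9 = 5.9310
K_W = (4C−1)/(4C−4) + 0.615/C = 22.724/19.724 + 0.1037 = 1.2558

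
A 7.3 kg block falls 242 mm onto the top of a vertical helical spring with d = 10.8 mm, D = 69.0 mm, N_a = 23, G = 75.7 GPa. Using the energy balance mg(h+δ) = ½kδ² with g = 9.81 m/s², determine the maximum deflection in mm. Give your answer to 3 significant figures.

k = Gd⁴/(8D³N_a) = (75.7×10³)(10.8⁴)/(8·69.0³·23) = 17.038 N/mm
W = mg = 7.3 × 9.81 = 71.613 N
½kδ² − Wδ − Wh = 0 → δ = (W + √(W² + 2kWh))/k
δ = (71.613 + √(5128.4 + 590559))/17.038 = (71.613 + 771.81)/17.038 = 49.502 mm

49.5 mm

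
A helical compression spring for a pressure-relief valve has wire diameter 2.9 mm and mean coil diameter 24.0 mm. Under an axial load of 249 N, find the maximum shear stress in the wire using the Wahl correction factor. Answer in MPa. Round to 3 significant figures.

Spring index C = D/d = 24.0/2.9 = 8.2759
K_W = (4C−1)/(4C−4) + 0.615/C = 32.103/29.103 + 0.0743 = 1.1774
τ₀ = 8FD/(πd³) = 8·249·24.0/(π·2.9³) = 47808/76.62 = 623.96 MPa
τ_max = K·τ₀ = 1.1774 × 623.96 = 734.65 MPa

735 MPa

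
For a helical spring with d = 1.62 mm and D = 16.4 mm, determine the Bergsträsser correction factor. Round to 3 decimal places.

C = D/d = 16.4/1.62 = 10.1235
K_B = (4C+2)/(4C−3) = 42.494/37.494 = 1.1334

1.133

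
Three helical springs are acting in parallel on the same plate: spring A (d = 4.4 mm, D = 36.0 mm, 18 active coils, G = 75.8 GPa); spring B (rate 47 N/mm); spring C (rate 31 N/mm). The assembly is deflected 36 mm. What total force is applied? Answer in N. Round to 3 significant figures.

2960 N

k_A = Gd⁴/(8D³N_a) = (75.8×10³)(4.4⁴)/(8·36.0³·18) = 4.2287 N/mm
Parallel: k_eq = 4.2287 + 47 + 31 = 82.229 N/mm
F = k_eq·δ = 82.229·36 = 2960.2 N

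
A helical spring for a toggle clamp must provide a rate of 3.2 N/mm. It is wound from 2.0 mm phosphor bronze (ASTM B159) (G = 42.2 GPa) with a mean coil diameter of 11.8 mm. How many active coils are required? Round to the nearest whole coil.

16

N_a = Gd⁴/(8D³k) = (42.2×10³ × 2.0⁴)/(8 × 11.8³ × 3.2)
    = 675200 / 42061.6 = 16.05 → 16 coils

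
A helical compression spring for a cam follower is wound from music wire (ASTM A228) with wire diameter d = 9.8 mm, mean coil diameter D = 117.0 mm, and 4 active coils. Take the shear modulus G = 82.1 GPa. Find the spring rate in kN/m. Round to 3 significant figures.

k = Gd⁴/(8D³N_a) = (82.1×10³ × 9.8⁴) / (8 × 117.0³ × 4)
  = 7.57264e+08 / 5.12516e+07 = 14.775 N/mm

14.8 kN/m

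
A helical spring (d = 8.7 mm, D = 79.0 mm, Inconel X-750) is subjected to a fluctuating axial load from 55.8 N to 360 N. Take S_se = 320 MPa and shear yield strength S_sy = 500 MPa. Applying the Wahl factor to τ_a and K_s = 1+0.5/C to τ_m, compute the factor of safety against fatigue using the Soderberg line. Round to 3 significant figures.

3.31

C = D/d = 79.0/8.7 = 9.0805; K_W = (4C−1)/(4C−4)+0.615/C = 1.1605; K_s = 1+0.5/C = 1.0551
F_a = (F_max−F_min)/2 = 152.1 N; F_m = (F_max+F_min)/2 = 207.9 N
τ_a = K_W·8F_aD/(πd³) = 1.1605 × 46.466 = 53.926 MPa
τ_m = K_s·8F_mD/(πd³) = 1.0551 × 63.513 = 67.01 MPa
Soderberg: 1/n_f = τ_a/S_se + τ_m/S_sy = 53.926/320 + 67.01/500 = 0.16852 + 0.13402 = 0.30254
n_f = 1/0.30254 = 3.305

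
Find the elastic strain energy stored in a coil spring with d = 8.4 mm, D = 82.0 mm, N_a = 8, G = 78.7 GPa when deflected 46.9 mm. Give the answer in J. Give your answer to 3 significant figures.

k = Gd⁴/(8D³N_a) = (78.7×10³)(8.4⁴)/(8·82.0³·8) = 11.104 N/mm
U = ½kδ² = 0.5 × 11.104 × 46.9² = 12212 N·mm = 12.212 J

12.2 J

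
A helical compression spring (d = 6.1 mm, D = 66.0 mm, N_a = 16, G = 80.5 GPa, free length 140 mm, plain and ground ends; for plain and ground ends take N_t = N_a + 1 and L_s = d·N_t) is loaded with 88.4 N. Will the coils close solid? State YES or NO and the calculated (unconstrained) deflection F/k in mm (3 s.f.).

k = Gd⁴/(8D³N_a) = (80.5×10³)(6.1⁴)/(8·66.0³·16) = 3.0288 N/mm
N_t = 17; L_s = 6.1·17 = 103.7 mm; δ_solid = L₀ − L_s = 140 − 103.7 = 36.3 mm
δ = F/k = 88.4/3.0288 = 29.186 mm
δ < δ_solid → spring does not go solid

NO, δ = 29.2 mm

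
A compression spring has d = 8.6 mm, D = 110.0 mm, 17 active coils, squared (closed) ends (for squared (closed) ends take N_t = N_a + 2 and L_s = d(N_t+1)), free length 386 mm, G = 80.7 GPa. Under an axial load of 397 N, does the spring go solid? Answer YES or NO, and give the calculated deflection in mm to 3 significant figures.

NO, δ = 163 mm

k = Gd⁴/(8D³N_a) = (80.7×10³)(8.6⁴)/(8·110.0³·17) = 2.4387 N/mm
N_t = 19; L_s = 8.6·20 = 172 mm; δ_solid = L₀ − L_s = 386 − 172 = 214 mm
δ = F/k = 397/2.4387 = 162.79 mm
δ < δ_solid → spring does not go solid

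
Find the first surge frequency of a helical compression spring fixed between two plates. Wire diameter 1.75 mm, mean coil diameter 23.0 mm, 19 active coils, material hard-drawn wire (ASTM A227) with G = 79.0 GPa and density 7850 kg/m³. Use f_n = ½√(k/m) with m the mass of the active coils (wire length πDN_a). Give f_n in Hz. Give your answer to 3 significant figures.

k = Gd⁴/(8D³N_a) = (79.0×10³)(1.75⁴)/(8·23.0³·19) = 0.40064 N/mm = 400.64 N/m
Wire length L = πDN_a = π·23.0·19 = 1372.9 mm
m = ρ·(πd²/4)·L = 7850 × 2.4053×10⁻⁶ m² × 1.3729 m = 0.025922 kg
f_n = ½√(k/m) = 0.5·√(400.64/0.025922) = 0.5·√(15456) = 62.16 Hz

62.2 Hz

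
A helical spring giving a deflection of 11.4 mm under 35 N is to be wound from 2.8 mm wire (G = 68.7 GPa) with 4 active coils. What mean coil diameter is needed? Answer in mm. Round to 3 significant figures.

35.0 mm

Required rate k = F/δ = 35/11.4 = 3.0702 N/mm
D = (Gd⁴/(8N_a·k))^(1/3) = (68.7×10³·2.8⁴/(8·4·3.0702))^(1/3)
  = (42980.9)^(1/3) = 35.0288 mm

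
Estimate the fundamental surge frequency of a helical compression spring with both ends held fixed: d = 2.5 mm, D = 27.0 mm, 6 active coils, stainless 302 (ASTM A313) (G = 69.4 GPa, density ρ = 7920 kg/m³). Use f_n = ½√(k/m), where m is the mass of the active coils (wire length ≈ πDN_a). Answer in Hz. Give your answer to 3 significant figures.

190 Hz

k = Gd⁴/(8D³N_a) = (69.4×10³)(2.5⁴)/(8·27.0³·6) = 2.8694 N/mm = 2869.4 N/m
Wire length L = πDN_a = π·27.0·6 = 508.94 mm
m = ρ·(πd²/4)·L = 7920 × 4.9087×10⁻⁶ m² × 0.50894 m = 0.019786 kg
f_n = ½√(k/m) = 0.5·√(2869.4/0.019786) = 0.5·√(1.4502e+05) = 190.41 Hz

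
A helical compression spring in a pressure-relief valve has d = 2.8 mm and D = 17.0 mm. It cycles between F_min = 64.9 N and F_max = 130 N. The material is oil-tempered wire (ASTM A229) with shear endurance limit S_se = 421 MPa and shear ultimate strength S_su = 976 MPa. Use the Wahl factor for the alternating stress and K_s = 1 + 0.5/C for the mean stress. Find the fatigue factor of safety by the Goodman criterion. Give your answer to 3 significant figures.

2.48

C = D/d = 17.0/2.8 = 6.0714; K_W = (4C−1)/(4C−4)+0.615/C = 1.2492; K_s = 1+0.5/C = 1.0824
F_a = (F_max−F_min)/2 = 32.55 N; F_m = (F_max+F_min)/2 = 97.45 N
τ_a = K_W·8F_aD/(πd³) = 1.2492 × 64.19 = 80.185 MPa
τ_m = K_s·8F_mD/(πd³) = 1.0824 × 192.17 = 208 MPa
Goodman: 1/n_f = τ_a/S_se + τ_m/S_su = 80.185/421 + 208/976 = 0.19046 + 0.21312 = 0.40358
n_f = 1/0.40358 = 2.478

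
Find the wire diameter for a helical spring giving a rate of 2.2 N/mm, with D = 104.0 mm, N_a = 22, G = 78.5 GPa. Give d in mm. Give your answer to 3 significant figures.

d = (8D³N_a·k / G)^(1/4) = (8·104.0³·22·2.2 / (78.5×10³))^0.25
  = (5548.4)^0.25 = 8.6306 mm

8.63 mm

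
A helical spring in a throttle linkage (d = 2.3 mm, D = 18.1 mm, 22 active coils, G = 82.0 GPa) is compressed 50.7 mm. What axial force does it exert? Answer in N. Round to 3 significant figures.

111 N

k = Gd⁴/(8D³N_a) = (82.0×10³)(2.3⁴)/(8·18.1³·22) = 2.1988 N/mm
F = k·δ = 2.1988 × 50.7 = 111.48 N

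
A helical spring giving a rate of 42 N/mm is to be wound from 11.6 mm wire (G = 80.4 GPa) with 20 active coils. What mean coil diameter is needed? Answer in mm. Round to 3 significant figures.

D = (Gd⁴/(8N_a·k))^(1/3) = (80.4×10³·11.6⁴/(8·20·42))^(1/3)
  = (216630)^(1/3) = 60.0583 mm

60.1 mm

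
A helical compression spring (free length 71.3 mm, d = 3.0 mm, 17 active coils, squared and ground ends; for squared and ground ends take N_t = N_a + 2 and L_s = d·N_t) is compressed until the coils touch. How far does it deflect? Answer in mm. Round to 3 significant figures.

14.3 mm

N_t = 19; L_s = 3.0·19 = 57 mm
δ_solid = L₀ − L_s = 71.3 − 57 = 14.3 mm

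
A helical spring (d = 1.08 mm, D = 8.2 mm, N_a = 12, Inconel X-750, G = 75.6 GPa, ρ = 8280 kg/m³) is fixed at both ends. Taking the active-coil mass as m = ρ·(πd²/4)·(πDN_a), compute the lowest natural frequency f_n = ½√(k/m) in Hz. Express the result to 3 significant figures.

455 Hz

k = Gd⁴/(8D³N_a) = (75.6×10³)(1.08⁴)/(8·8.2³·12) = 1.9431 N/mm = 1943.1 N/m
Wire length L = πDN_a = π·8.2·12 = 309.13 mm
m = ρ·(πd²/4)·L = 8280 × 0.91609×10⁻⁶ m² × 0.30913 m = 0.0023448 kg
f_n = ½√(k/m) = 0.5·√(1943.1/0.0023448) = 0.5·√(8.2869e+05) = 455.16 Hz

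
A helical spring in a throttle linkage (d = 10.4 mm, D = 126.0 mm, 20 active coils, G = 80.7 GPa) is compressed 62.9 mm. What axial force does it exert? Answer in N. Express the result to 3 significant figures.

186 N

k = Gd⁴/(8D³N_a) = (80.7×10³)(10.4⁴)/(8·126.0³·20) = 2.9497 N/mm
F = k·δ = 2.9497 × 62.9 = 185.54 N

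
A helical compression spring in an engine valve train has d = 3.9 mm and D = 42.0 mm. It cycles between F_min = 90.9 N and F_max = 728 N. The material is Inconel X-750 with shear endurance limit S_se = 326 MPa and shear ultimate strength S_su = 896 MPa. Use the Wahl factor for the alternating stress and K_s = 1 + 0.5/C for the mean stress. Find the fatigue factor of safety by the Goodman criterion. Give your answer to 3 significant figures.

0.350

C = D/d = 42.0/3.9 = 10.7692; K_W = (4C−1)/(4C−4)+0.615/C = 1.1339; K_s = 1+0.5/C = 1.0464
F_a = (F_max−F_min)/2 = 318.55 N; F_m = (F_max+F_min)/2 = 409.45 N
τ_a = K_W·8F_aD/(πd³) = 1.1339 × 574.35 = 651.24 MPa
τ_m = K_s·8F_mD/(πd³) = 1.0464 × 738.24 = 772.51 MPa
Goodman: 1/n_f = τ_a/S_se + τ_m/S_su = 651.24/326 + 772.51/896 = 1.99766 + 0.86218 = 2.8598
n_f = 1/2.8598 = 0.3497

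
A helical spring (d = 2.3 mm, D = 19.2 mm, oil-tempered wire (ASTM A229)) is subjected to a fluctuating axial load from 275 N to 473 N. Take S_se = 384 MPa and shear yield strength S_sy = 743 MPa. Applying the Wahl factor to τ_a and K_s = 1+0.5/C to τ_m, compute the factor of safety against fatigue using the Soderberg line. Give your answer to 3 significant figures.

C = D/d = 19.2/2.3 = 8.3478; K_W = (4C−1)/(4C−4)+0.615/C = 1.1757; K_s = 1+0.5/C = 1.0599
F_a = (F_max−F_min)/2 = 99 N; F_m = (F_max+F_min)/2 = 374 N
τ_a = K_W·8F_aD/(πd³) = 1.1757 × 397.83 = 467.74 MPa
τ_m = K_s·8F_mD/(πd³) = 1.0599 × 1502.9 = 1592.9 MPa
Soderberg: 1/n_f = τ_a/S_se + τ_m/S_sy = 467.74/384 + 1592.9/743 = 1.21808 + 2.14390 = 3.362
n_f = 1/3.362 = 0.2974

0.297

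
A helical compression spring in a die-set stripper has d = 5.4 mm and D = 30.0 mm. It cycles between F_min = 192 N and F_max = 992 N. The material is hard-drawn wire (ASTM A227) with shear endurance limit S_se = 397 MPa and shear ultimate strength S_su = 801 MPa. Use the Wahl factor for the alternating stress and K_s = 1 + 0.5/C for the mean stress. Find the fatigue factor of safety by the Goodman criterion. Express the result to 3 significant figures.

0.986

C = D/d = 30.0/5.4 = 5.5556; K_W = (4C−1)/(4C−4)+0.615/C = 1.2753; K_s = 1+0.5/C = 1.0900
F_a = (F_max−F_min)/2 = 400 N; F_m = (F_max+F_min)/2 = 592 N
τ_a = K_W·8F_aD/(πd³) = 1.2753 × 194.06 = 247.49 MPa
τ_m = K_s·8F_mD/(πd³) = 1.0900 × 287.21 = 313.06 MPa
Goodman: 1/n_f = τ_a/S_se + τ_m/S_su = 247.49/397 + 313.06/801 = 0.62341 + 0.39084 = 1.0142
n_f = 1/1.0142 = 0.986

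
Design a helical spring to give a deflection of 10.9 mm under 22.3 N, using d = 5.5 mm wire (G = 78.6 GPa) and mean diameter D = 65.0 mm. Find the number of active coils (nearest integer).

16

Required rate k = F/δ = 22.3/10.9 = 2.0459 N/mm
N_a = Gd⁴/(8D³k) = (78.6×10³ × 5.5⁴)/(8 × 65.0³ × 2.0459)
    = 7.19239e+07 / 4.49478e+06 = 16 → 16 coils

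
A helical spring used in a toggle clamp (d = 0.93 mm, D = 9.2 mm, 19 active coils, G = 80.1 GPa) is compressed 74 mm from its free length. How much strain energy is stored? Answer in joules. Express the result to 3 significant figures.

1.39 J

k = Gd⁴/(8D³N_a) = (80.1×10³)(0.93⁴)/(8·9.2³·19) = 0.50624 N/mm
U = ½kδ² = 0.5 × 0.50624 × 74² = 1386.1 N·mm = 1.3861 J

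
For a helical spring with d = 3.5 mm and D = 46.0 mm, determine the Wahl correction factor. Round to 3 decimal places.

C = D/d = 46.0/3.5 = 13.1429
K_W = (4C−1)/(4C−4) + 0.615/C = 51.571/48.571 + 0.0468 = 1.1086

1.109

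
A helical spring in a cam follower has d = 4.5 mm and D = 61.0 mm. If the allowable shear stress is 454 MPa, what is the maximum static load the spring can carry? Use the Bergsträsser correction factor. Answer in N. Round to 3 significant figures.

C = D/d = 61.0/4.5 = 13.5556
K_B = (4C+2)/(4C−3) = 56.222/51.222 = 1.0976
τ_max = K·8FD/(πd³) → F_max = τ_allow·πd³/(8DK)
F_max = 454·π·4.5³/(8·61.0·1.0976) = 1.2997e+05/535.64 = 242.65 N

243 N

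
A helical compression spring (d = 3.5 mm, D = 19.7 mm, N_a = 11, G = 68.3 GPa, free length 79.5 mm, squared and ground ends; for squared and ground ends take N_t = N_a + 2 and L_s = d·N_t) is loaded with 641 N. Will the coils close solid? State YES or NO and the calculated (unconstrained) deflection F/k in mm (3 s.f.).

YES, δ = 42.1 mm

k = Gd⁴/(8D³N_a) = (68.3×10³)(3.5⁴)/(8·19.7³·11) = 15.234 N/mm
N_t = 13; L_s = 3.5·13 = 45.5 mm; δ_solid = L₀ − L_s = 79.5 − 45.5 = 34 mm
δ = F/k = 641/15.234 = 42.077 mm
δ ≥ δ_solid → spring goes solid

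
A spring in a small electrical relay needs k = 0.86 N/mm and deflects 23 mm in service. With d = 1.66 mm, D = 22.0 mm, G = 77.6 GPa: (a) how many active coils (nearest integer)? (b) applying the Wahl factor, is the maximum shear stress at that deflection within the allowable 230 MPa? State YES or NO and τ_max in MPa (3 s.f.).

(a) 8 coils; (b) NO, τ_max = 270 MPa

N_a = Gd⁴/(8D³k) = (77.6×10³)(1.66⁴)/(8·22.0³·0.86) = 8.043 → N_a = 8
Actual rate k = Gd⁴/(8D³·8) = 0.86466 N/mm
Working load F = kδ = 0.86466·23 = 19.887 N
C = 22.0/1.66 = 13.2530; K_W = (4C−1)/(4C−4)+0.615/C = 1.1076
τ_max = K_W·8FD/(πd³) = 1.1076·243.56 = 269.77 MPa
τ_max > 230 MPa → exceeds allowable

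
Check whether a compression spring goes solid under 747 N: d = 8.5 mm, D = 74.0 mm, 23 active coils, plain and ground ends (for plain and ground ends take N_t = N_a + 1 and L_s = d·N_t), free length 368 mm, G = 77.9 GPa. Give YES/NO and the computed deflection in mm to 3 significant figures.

k = Gd⁴/(8D³N_a) = (77.9×10³)(8.5⁴)/(8·74.0³·23) = 5.4538 N/mm
N_t = 24; L_s = 8.5·24 = 204 mm; δ_solid = L₀ − L_s = 368 − 204 = 164 mm
δ = F/k = 747/5.4538 = 136.97 mm
δ < δ_solid → spring does not go solid

NO, δ = 137 mm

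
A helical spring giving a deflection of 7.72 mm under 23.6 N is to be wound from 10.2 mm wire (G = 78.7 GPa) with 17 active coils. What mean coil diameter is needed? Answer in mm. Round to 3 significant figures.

Required rate k = F/δ = 23.6/7.72 = 3.057 N/mm
D = (Gd⁴/(8N_a·k))^(1/3) = (78.7×10³·10.2⁴/(8·17·3.057))^(1/3)
  = (2.049e+06)^(1/3) = 127.0127 mm

127 mm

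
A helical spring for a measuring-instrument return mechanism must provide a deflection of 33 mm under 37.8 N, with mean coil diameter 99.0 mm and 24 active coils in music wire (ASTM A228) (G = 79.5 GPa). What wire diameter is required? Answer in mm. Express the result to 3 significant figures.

Required rate k = F/δ = 37.8/33 = 1.1455 N/mm
d = (8D³N_a·k / G)^(1/4) = (8·99.0³·24·1.1455 / (79.5×10³))^0.25
  = (2684.2)^0.25 = 7.1979 mm

7.20 mm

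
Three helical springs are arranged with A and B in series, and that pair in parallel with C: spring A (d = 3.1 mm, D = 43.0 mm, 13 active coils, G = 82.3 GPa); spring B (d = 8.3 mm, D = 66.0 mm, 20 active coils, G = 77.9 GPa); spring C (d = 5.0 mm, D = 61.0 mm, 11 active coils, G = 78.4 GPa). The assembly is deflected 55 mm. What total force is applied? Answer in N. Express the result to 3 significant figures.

k_A = Gd⁴/(8D³N_a) = (82.3×10³)(3.1⁴)/(8·43.0³·13) = 0.9192 N/mm
k_B = Gd⁴/(8D³N_a) = (77.9×10³)(8.3⁴)/(8·66.0³·20) = 8.0371 N/mm
k_C = Gd⁴/(8D³N_a) = (78.4×10³)(5.0⁴)/(8·61.0³·11) = 2.4531 N/mm
Springs A,B series: k_AB = 1/(1/0.9192+1/8.0371) = 0.82486 N/mm; parallel with C: k_eq = 0.82486+2.4531 = 3.278 N/mm
F = k_eq·δ = 3.278·55 = 180.29 N

180 N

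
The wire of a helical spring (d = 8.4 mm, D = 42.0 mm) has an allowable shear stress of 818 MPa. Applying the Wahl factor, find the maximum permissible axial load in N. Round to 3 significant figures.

C = D/d = 42.0/8.4 = 5.0000
K_W = (4C−1)/(4C−4) + 0.615/C = 19.000/16.000 + 0.1230 = 1.3105
τ_max = K·8FD/(πd³) → F_max = τ_allow·πd³/(8DK)
F_max = 818·π·8.4³/(8·42.0·1.3105) = 1.5231e+06/440.33 = 3459.1 N

3460 N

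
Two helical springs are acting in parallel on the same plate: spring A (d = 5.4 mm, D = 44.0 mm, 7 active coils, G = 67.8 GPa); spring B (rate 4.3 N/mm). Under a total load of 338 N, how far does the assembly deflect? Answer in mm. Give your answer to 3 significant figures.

20.6 mm

k_A = Gd⁴/(8D³N_a) = (67.8×10³)(5.4⁴)/(8·44.0³·7) = 12.085 N/mm
Parallel: k_eq = 12.085 + 4.3 = 16.385 N/mm
δ = F/k_eq = 338/16.385 = 20.628 mm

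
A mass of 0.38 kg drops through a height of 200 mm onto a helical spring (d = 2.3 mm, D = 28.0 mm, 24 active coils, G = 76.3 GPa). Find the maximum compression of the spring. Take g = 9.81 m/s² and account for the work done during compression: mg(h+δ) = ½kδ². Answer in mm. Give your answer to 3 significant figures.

62.1 mm

k = Gd⁴/(8D³N_a) = (76.3×10³)(2.3⁴)/(8·28.0³·24) = 0.50659 N/mm
W = mg = 0.38 × 9.81 = 3.7278 N
½kδ² − Wδ − Wh = 0 → δ = (W + √(W² + 2kWh))/k
δ = (3.7278 + √(13.896 + 755.393))/0.50659 = (3.7278 + 27.736)/0.50659 = 62.109 mm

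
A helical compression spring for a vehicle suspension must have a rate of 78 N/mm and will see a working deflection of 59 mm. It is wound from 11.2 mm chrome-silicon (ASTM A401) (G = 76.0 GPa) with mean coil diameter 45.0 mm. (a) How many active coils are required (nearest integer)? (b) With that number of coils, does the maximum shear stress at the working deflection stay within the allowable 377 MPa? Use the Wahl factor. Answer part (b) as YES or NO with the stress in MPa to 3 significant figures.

N_a = Gd⁴/(8D³k) = (76.0×10³)(11.2⁴)/(8·45.0³·78) = 21.03 → N_a = 21
Actual rate k = Gd⁴/(8D³·21) = 78.116 N/mm
Working load F = kδ = 78.116·59 = 4608.8 N
C = 45.0/11.2 = 4.0179; K_W = (4C−1)/(4C−4)+0.615/C = 1.4016
τ_max = K_W·8FD/(πd³) = 1.4016·375.91 = 526.88 MPa
τ_max > 377 MPa → exceeds allowable

(a) 21 coils; (b) NO, τ_max = 527 MPa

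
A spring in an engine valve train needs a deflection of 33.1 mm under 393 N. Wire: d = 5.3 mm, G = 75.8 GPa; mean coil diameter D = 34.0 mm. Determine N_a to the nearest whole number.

Required rate k = F/δ = 393/33.1 = 11.873 N/mm
N_a = Gd⁴/(8D³k) = (75.8×10³ × 5.3⁴)/(8 × 34.0³ × 11.873)
    = 5.98098e+07 / 3.73329e+06 = 16.02 → 16 coils

16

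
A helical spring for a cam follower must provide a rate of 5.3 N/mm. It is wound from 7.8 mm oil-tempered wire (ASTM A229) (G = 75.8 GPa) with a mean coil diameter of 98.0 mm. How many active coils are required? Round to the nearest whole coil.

N_a = Gd⁴/(8D³k) = (75.8×10³ × 7.8⁴)/(8 × 98.0³ × 5.3)
    = 2.80574e+08 / 3.99065e+07 = 7.031 → 7 coils

7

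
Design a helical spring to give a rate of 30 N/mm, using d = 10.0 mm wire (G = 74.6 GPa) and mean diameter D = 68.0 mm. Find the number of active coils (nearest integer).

10

N_a = Gd⁴/(8D³k) = (74.6×10³ × 10.0⁴)/(8 × 68.0³ × 30)
    = 7.46e+08 / 7.54637e+07 = 9.886 → 10 coils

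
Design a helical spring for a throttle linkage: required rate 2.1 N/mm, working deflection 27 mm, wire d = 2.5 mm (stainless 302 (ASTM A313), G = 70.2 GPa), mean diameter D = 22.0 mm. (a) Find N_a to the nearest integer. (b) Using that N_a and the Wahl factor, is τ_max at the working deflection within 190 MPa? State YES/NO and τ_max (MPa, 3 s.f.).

N_a = Gd⁴/(8D³k) = (70.2×10³)(2.5⁴)/(8·22.0³·2.1) = 15.33 → N_a = 15
Actual rate k = Gd⁴/(8D³·15) = 2.1461 N/mm
Working load F = kδ = 2.1461·27 = 57.944 N
C = 22.0/2.5 = 8.8000; K_W = (4C−1)/(4C−4)+0.615/C = 1.1660
τ_max = K_W·8FD/(πd³) = 1.1660·207.76 = 242.25 MPa
τ_max > 190 MPa → exceeds allowable

(a) 15 coils; (b) NO, τ_max = 242 MPa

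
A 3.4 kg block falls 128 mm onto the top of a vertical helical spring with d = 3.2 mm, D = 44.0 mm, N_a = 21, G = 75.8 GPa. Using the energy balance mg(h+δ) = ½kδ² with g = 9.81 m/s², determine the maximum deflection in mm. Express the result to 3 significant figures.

k = Gd⁴/(8D³N_a) = (75.8×10³)(3.2⁴)/(8·44.0³·21) = 0.55539 N/mm
W = mg = 3.4 × 9.81 = 33.354 N
½kδ² − Wδ − Wh = 0 → δ = (W + √(W² + 2kWh))/k
δ = (33.354 + √(1112.5 + 4742.31))/0.55539 = (33.354 + 76.517)/0.55539 = 197.82 mm

198 mm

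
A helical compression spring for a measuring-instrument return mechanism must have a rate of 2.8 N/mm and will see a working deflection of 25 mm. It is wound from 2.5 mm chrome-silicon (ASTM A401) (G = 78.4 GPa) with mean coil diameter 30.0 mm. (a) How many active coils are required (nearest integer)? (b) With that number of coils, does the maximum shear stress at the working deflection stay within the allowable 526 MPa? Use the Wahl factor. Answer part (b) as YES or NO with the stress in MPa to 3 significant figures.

N_a = Gd⁴/(8D³k) = (78.4×10³)(2.5⁴)/(8·30.0³·2.8) = 5.064 → N_a = 5
Actual rate k = Gd⁴/(8D³·5) = 2.8356 N/mm
Working load F = kδ = 2.8356·25 = 70.891 N
C = 30.0/2.5 = 12.0000; K_W = (4C−1)/(4C−4)+0.615/C = 1.1194
τ_max = K_W·8FD/(πd³) = 1.1194·346.6 = 388 MPa
τ_max ≤ 526 MPa → acceptable

(a) 5 coils; (b) YES, τ_max = 388 MPa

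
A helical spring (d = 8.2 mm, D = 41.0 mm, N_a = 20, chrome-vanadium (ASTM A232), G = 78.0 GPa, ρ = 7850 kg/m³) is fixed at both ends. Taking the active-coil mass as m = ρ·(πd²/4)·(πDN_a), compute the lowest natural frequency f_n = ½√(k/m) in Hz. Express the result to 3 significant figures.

k = Gd⁴/(8D³N_a) = (78.0×10³)(8.2⁴)/(8·41.0³·20) = 31.98 N/mm = 31980 N/m
Wire length L = πDN_a = π·41.0·20 = 2576.1 mm
m = ρ·(πd²/4)·L = 7850 × 52.81×10⁻⁶ m² × 2.5761 m = 1.068 kg
f_n = ½√(k/m) = 0.5·√(31980/1.068) = 0.5·√(29945) = 86.523 Hz

86.5 Hz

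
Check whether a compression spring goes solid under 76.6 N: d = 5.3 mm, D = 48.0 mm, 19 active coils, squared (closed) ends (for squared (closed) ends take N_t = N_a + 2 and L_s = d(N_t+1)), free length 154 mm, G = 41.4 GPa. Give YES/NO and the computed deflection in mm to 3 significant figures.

k = Gd⁴/(8D³N_a) = (41.4×10³)(5.3⁴)/(8·48.0³·19) = 1.9433 N/mm
N_t = 21; L_s = 5.3·22 = 116.6 mm; δ_solid = L₀ − L_s = 154 − 116.6 = 37.4 mm
δ = F/k = 76.6/1.9433 = 39.418 mm
δ ≥ δ_solid → spring goes solid

YES, δ = 39.4 mm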